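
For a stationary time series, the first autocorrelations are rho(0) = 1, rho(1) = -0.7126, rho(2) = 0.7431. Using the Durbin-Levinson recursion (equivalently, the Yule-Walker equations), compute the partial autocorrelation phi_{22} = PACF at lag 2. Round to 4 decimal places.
\phi_{22} = 0.4781

The PACF at lag k is phi_{kk}, the last component of the solution
to the Yule-Walker system G_k phi = r_k where
  (G_k)_{ij} = rho(|i - j|), (r_k)_i = rho(i), i,j = 1..k.
Equivalently, Durbin-Levinson gives phi_{kk} iteratively:
  phi_{11} = rho(1)
  phi_{kk} = [rho(k) - sum_{j=1..k-1} phi_{k-1,j} rho(k-j)]
            / [1 - sum_{j=1..k-1} phi_{k-1,j} rho(j)],
  phi_{k,j} = phi_{k-1,j} - phi_{kk} phi_{k-1,k-j},  j = 1..k-1.
Step k = 1:
  phi_11 = rho(1) = -0.7126.
Step k = 2:
  phi_22 = [rho(2) - phi_11 rho(1)] / [1 - phi_11 rho(1)] = [0.7431 - (-0.7126)(-0.7126)] / [1 - (-0.7126)(-0.7126)]
         = 0.23530124 / 0.49220124 = 0.4781.
Therefore phi_{22} = 0.4781.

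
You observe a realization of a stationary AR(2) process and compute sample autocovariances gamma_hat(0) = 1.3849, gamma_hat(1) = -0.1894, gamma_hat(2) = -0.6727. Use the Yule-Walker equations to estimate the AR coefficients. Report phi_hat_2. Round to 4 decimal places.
\hat\phi_{2} = -0.5141

The Yule-Walker equations for an AR(p) process read, in matrix form,
  Gamma_p phi = r_p,   with   (Gamma_p)_{ij} = gamma(|i - j|),
                       (r_p)_i = gamma(i),   i,j = 1..p.
Substitute the sample gammas (Toeplitz matrix and right-hand side of size 2):
  Gamma_p = [[1.3849, -0.1894], [-0.1894, 1.3849]]
  r_p     = [-0.1894, -0.6727]
Written out:
  1.3849 phi_1 - 0.1894 phi_2 = -0.1894
  -0.1894 phi_1 + 1.3849 phi_2 = -0.6727
Solve by Cramer's rule:
  det = gamma(0)^2 - gamma(1)^2 = (1.3849)^2 - (-0.1894)^2 = 1.91794801 - 0.03587236 = 1.88207565
  phi_hat_1 = [gamma(1) gamma(0) - gamma(1) gamma(2)] / det = [(-0.1894)(1.3849) - (-0.1894)(-0.6727)] / 1.88207565 = -0.38970944 / 1.88207565 = -0.2071
  phi_hat_2 = [gamma(0) gamma(2) - gamma(1)^2] / det = [(1.3849)(-0.6727) - (-0.1894)^2] / 1.88207565 = -0.96749459 / 1.88207565 = -0.5141
So phi_hat = [-0.2071, -0.5141].
Therefore phi_hat_2 = -0.5141.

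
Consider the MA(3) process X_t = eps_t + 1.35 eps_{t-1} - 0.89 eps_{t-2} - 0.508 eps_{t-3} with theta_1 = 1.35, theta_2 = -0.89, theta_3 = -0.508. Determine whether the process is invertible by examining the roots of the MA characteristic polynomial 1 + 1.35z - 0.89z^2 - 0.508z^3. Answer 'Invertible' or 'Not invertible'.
\text{Not invertible}

The MA(q) characteristic polynomial is P(z) = 1 + 1.35z - 0.89z^2 - 0.508z^3.
Invertibility requires all roots to lie outside the unit circle, i.e. |z| > 1 for every root.
Degree 3: look for a simple real root z0 first, then factor out (1 - z/z0) and solve the remaining quadratic.
Testing z0 = -2.5: P(-2.5) = 1 + (1.35)(-2.5) + (-0.89)(-2.5)^2 + (-0.508)(-2.5)^3
  = 1 + (-3.375) + (-5.5625) + (7.9375) = 0.  So z_0 = -2.5 is a root, |z_0| = 2.5.
Divide out the factor (1 + 0.4 z) = (1 - z/z0) (since 1/z0 = -0.4):
  P(z) = (1 + 0.4 z)(1 + (0.95) z + (-1.27) z^2)
  [check: z-coef 0.95 - (-0.4) = 1.35; z^2-coef -1.27 - (-0.4)(0.95) = -0.89; z^3-coef -(-0.4)(-1.27) = -0.508.]
Remaining roots from the quadratic factor 1 + (0.95) z + (-1.27) z^2:
  Set 1 + (0.95) z + (-1.27) z^2 = 0, i.e. a z^2 + b z + c = 0 with a = -1.27, b = 0.95, c = 1.
  Discriminant D = b^2 - 4ac = (0.95)^2 - 4*(-1.27)*1 = 0.9025 - (-5.08) = 5.9825.
  D >= 0, so the roots are real: z = (-b +/- sqrt(D)) / (2a) = (-0.95 +/- 2.445915) / (-2.54).
    z_1 = (-0.95 + 2.445915) / (-2.54) = -0.5889,   |z_1| = 0.5889.
    z_2 = (-0.95 - 2.445915) / (-2.54) = 1.337,   |z_2| = 1.337.
Moduli of all roots: 2.5000, 0.5889, 1.3370.
All moduli strictly greater than 1? No.
Verdict: Not invertible.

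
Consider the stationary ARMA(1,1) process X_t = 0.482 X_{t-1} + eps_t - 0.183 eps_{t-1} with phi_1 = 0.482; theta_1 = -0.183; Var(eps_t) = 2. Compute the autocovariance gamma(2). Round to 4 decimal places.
\gamma(2) = 0.3423

Multiply the model equation by X_{t-k} and take expectations. With theta_0 = psi_0 = 1 and psi_j the MA(infinity) weights, this gives
  gamma(k) - sum_i phi_i gamma(k-i) = c_k,
  c_k = sigma^2 * sum_{j=k..q} theta_j psi_{j-k}   (c_k = 0 for k > q),
using gamma(-m) = gamma(m).
psi-weights needed (psi_j = theta_j + sum_i phi_i psi_{j-i}):
  psi_1 = theta_1 + phi_1 = -0.183 + (0.482) = 0.299
Right-hand sides:
  c_0 = sigma^2 (1 + theta_1 psi_1) = 2 * (1 + (-0.183)(0.299)) = 2 * 0.945283 = 1.890566
  c_1 = sigma^2 theta_1 = 2 * (-0.183) = -0.366
  c_2 = 0
Equations for k = 0 and k = 1 (AR order 1):
  gamma(0) = phi_1 gamma(1) + c_0
  gamma(1) = phi_1 gamma(0) + c_1
Substituting the second into the first: gamma(0) (1 - phi_1^2) = c_0 + phi_1 c_1, so
  gamma(0) = (c_0 + phi_1 c_1) / (1 - phi_1^2) = (1.890566 + (0.482)(-0.366)) / (1 - (0.482)^2) = 1.714154 / 0.767676 = 2.232913.
  gamma(1) = phi_1 gamma(0) + c_1 = (0.482)(2.232913) + (-0.366) = 0.710264.
For k = 2 (> q): gamma(2) = phi_1 gamma(1) = (0.482)(0.710264) = 0.342347.
Therefore gamma(2) = 0.3423 (to 4 decimal places).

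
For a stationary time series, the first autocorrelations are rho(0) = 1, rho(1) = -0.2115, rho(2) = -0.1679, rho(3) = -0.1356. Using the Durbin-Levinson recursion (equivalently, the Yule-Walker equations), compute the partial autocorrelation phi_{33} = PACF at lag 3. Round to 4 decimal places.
\phi_{33} = -0.2490

The PACF at lag k is phi_{kk}, the last component of the solution
to the Yule-Walker system G_k phi = r_k where
  (G_k)_{ij} = rho(|i - j|), (r_k)_i = rho(i), i,j = 1..k.
Equivalently, Durbin-Levinson gives phi_{kk} iteratively:
  phi_{11} = rho(1)
  phi_{kk} = [rho(k) - sum_{j=1..k-1} phi_{k-1,j} rho(k-j)]
            / [1 - sum_{j=1..k-1} phi_{k-1,j} rho(j)],
  phi_{k,j} = phi_{k-1,j} - phi_{kk} phi_{k-1,k-j},  j = 1..k-1.
Step k = 1:
  phi_11 = rho(1) = -0.2115.
Step k = 2:
  phi_22 = [rho(2) - phi_11 rho(1)] / [1 - phi_11 rho(1)] = [-0.1679 - (-0.2115)(-0.2115)] / [1 - (-0.2115)(-0.2115)]
         = -0.21263225 / 0.95526775 = -0.222589.
  Update: phi_21 = phi_11 - phi_22 phi_11 = -0.2115 - (-0.222589)(-0.2115) = -0.258578.
Step k = 3:
  phi_33 = [rho(3) - phi_21 rho(2) - phi_22 rho(1)] / [1 - phi_21 rho(1) - phi_22 rho(2)]
    numerator   = -0.1356 - (-0.258578)(-0.1679) - (-0.222589)(-0.2115) = -0.22609279
    denominator = 1 - (-0.258578)(-0.2115) - (-0.222589)(-0.1679) = 0.90793812
  phi_33 = -0.22609279 / 0.90793812 = -0.249.
Therefore phi_{33} = -0.2490.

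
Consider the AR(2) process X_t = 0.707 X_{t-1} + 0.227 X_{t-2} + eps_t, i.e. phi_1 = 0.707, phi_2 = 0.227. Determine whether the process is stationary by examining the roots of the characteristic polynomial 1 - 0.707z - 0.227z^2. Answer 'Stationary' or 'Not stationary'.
\text{Stationary}

The AR(p) characteristic polynomial is P(z) = 1 - 0.707z - 0.227z^2.
Stationarity requires all roots to lie outside the unit circle, i.e. |z| > 1 for every root.
Set 1 + (-0.707) z + (-0.227) z^2 = 0, i.e. a z^2 + b z + c = 0 with a = -0.227, b = -0.707, c = 1.
Discriminant D = b^2 - 4ac = (-0.707)^2 - 4*(-0.227)*1 = 0.499849 - (-0.908) = 1.407849.
D >= 0, so the roots are real: z = (-b +/- sqrt(D)) / (2a) = (0.707 +/- 1.186528) / (-0.454).
  z_1 = (0.707 + 1.186528) / (-0.454) = -4.1708,   |z_1| = 4.1708.
  z_2 = (0.707 - 1.186528) / (-0.454) = 1.0562,   |z_2| = 1.0562.
Moduli of all roots: 4.1708, 1.0562.
All moduli strictly greater than 1? Yes.
Verdict: Stationary.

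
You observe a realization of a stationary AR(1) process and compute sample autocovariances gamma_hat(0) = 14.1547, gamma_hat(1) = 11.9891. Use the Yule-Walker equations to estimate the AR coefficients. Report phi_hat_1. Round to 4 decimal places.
\hat\phi_{1} = 0.8470

The Yule-Walker equations for an AR(p) process read, in matrix form,
  Gamma_p phi = r_p,   with   (Gamma_p)_{ij} = gamma(|i - j|),
                       (r_p)_i = gamma(i),   i,j = 1..p.
Substitute the sample gammas (Toeplitz matrix and right-hand side of size 1):
  Gamma_p = [[14.1547]]
  r_p     = [11.9891]
With p = 1 this is the single equation gamma(0) phi_1 = gamma(1):
  phi_hat_1 = gamma(1) / gamma(0) = 11.9891 / 14.1547 = 0.8470.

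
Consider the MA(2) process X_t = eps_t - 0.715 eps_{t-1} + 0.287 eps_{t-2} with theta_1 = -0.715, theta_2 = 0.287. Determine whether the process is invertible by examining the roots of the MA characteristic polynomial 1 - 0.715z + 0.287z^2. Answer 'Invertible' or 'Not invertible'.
\text{Invertible}

The MA(q) characteristic polynomial is P(z) = 1 - 0.715z + 0.287z^2.
Invertibility requires all roots to lie outside the unit circle, i.e. |z| > 1 for every root.
Set 1 + (-0.715) z + (0.287) z^2 = 0, i.e. a z^2 + b z + c = 0 with a = 0.287, b = -0.715, c = 1.
Discriminant D = b^2 - 4ac = (-0.715)^2 - 4*(0.287)*1 = 0.511225 - (1.148) = -0.636775.
D < 0, so the roots are the complex-conjugate pair z = (-b +/- i sqrt(-D)) / (2a) = 1.2456 +/- 1.3902i.
For a conjugate pair |z|^2 = z * conj(z) = (product of roots) = c/a = 1/(0.287) = 3.484321, so |z| = sqrt(3.484321) = 1.8666 for both roots.
Moduli of all roots: 1.8666, 1.8666.
All moduli strictly greater than 1? Yes.
Verdict: Invertible.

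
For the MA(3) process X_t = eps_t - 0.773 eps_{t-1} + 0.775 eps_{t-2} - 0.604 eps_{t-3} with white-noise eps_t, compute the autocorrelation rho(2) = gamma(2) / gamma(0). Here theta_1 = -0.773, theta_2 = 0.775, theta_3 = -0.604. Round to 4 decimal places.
\rho(2) = 0.4846

For an MA(q) process with theta_0 = 1, the autocovariance is
  gamma(k) = sigma^2 * sum_{i=0..q-k} theta_i * theta_{i+k},
and rho(k) = gamma(k) / gamma(0). Sigma^2 cancels.
  numerator   = (1)*(0.775) + (-0.773)*(-0.604) = 1.241892.
  denominator = (1)^2 + (-0.773)^2 + (0.775)^2 + (-0.604)^2 = 2.56297.
  rho(2) = 1.241892 / 2.56297 = 0.4846.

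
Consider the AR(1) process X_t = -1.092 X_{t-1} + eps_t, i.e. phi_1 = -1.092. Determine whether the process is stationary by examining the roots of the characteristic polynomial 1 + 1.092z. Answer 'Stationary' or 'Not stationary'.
\text{Not stationary}

The AR(p) characteristic polynomial is P(z) = 1 + 1.092z.
Stationarity requires all roots to lie outside the unit circle, i.e. |z| > 1 for every root.
This is linear in z: 1 + (1.092) z = 0  =>  z = -1/(1.092) = -0.915751,  |z| = 0.915751.
Moduli of all roots: 0.9158.
All moduli strictly greater than 1? No.
Verdict: Not stationary.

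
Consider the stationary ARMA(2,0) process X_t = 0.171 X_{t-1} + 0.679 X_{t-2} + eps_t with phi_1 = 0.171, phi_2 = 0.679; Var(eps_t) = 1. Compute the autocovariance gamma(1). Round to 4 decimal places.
\gamma(1) = 1.3800

Multiply the model equation by X_{t-k} and take expectations. With theta_0 = psi_0 = 1 and psi_j the MA(infinity) weights, this gives
  gamma(k) - sum_i phi_i gamma(k-i) = c_k,
  c_k = sigma^2 * sum_{j=k..q} theta_j psi_{j-k}   (c_k = 0 for k > q),
using gamma(-m) = gamma(m).
Pure AR (q = 0): c_0 = sigma^2 = 1, c_k = 0 for k >= 1.
Equations for k = 0, 1, 2 (AR order 2, c_2 = 0):
  (E0) gamma(0) = phi_1 gamma(1) + phi_2 gamma(2) + c_0
  (E1) gamma(1) = phi_1 gamma(0) + phi_2 gamma(1) + c_1
  (E2) gamma(2) = phi_1 gamma(1) + phi_2 gamma(0)
From (E1): gamma(1) = A gamma(0) + B with
  A = phi_1 / (1 - phi_2) = 0.171 / 0.321 = 0.53271,   B = c_1 / (1 - phi_2) = 0 / 0.321 = 0.
Insert (E2) into (E0): gamma(0) (1 - phi_2^2) = phi_1 (1 + phi_2) gamma(1) + c_0.
  phi_1 (1 + phi_2) = (0.171)(1.679) = 0.287109,   1 - phi_2^2 = 0.538959.
Replace gamma(1) by A gamma(0) + B and collect gamma(0):
  gamma(0) [0.538959 - (0.287109)(0.53271)] = c_0 = 1
  gamma(0) * 0.386013 = 1
  gamma(0) = 1 / 0.386013 = 2.590586.
  gamma(1) = A gamma(0) = (0.53271)(2.590586) = 1.380032.
Therefore gamma(1) = 1.3800 (to 4 decimal places).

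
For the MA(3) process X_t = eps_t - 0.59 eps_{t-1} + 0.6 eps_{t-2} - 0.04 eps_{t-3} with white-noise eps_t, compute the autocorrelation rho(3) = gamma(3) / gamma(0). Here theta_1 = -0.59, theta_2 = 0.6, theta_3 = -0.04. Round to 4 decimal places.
\rho(3) = -0.0234

For an MA(q) process with theta_0 = 1, the autocovariance is
  gamma(k) = sigma^2 * sum_{i=0..q-k} theta_i * theta_{i+k},
and rho(k) = gamma(k) / gamma(0). Sigma^2 cancels.
  numerator   = (1)*(-0.04) = -0.04.
  denominator = (1)^2 + (-0.59)^2 + (0.6)^2 + (-0.04)^2 = 1.7097.
  rho(3) = -0.04 / 1.7097 = -0.0234.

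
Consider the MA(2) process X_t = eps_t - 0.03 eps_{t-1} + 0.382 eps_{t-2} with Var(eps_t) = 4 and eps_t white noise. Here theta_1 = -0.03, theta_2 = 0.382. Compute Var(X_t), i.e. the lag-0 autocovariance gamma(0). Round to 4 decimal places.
\gamma(0) = 4.5873

For an MA(q) process X_t = eps_t + sum_i theta_i eps_{t-i} with
Var(eps_t) = sigma^2, the variance is
  gamma(0) = sigma^2 * (1 + sum_i theta_i^2).
  sum_i theta_i^2 = (-0.03)^2 + (0.382)^2 = 0.0009 + 0.145924 = 0.146824.
  gamma(0) = 4 * (1 + 0.146824) = 4 * 1.146824 = 4.587296, which rounds to 4.5873.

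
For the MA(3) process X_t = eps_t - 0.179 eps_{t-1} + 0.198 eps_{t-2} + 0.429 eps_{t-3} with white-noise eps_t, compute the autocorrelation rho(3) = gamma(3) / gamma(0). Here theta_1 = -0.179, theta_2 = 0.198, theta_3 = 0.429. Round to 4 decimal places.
\rho(3) = 0.3418

For an MA(q) process with theta_0 = 1, the autocovariance is
  gamma(k) = sigma^2 * sum_{i=0..q-k} theta_i * theta_{i+k},
and rho(k) = gamma(k) / gamma(0). Sigma^2 cancels.
  numerator   = (1)*(0.429) = 0.429.
  denominator = (1)^2 + (-0.179)^2 + (0.198)^2 + (0.429)^2 = 1.255286.
  rho(3) = 0.429 / 1.255286 = 0.3418.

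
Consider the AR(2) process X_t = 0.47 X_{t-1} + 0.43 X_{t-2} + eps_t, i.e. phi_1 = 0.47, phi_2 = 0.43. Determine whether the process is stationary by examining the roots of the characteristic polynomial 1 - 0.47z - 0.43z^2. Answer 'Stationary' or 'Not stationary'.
\text{Stationary}

The AR(p) characteristic polynomial is P(z) = 1 - 0.47z - 0.43z^2.
Stationarity requires all roots to lie outside the unit circle, i.e. |z| > 1 for every root.
Set 1 + (-0.47) z + (-0.43) z^2 = 0, i.e. a z^2 + b z + c = 0 with a = -0.43, b = -0.47, c = 1.
Discriminant D = b^2 - 4ac = (-0.47)^2 - 4*(-0.43)*1 = 0.2209 - (-1.72) = 1.9409.
D >= 0, so the roots are real: z = (-b +/- sqrt(D)) / (2a) = (0.47 +/- 1.393162) / (-0.86).
  z_1 = (0.47 + 1.393162) / (-0.86) = -2.1665,   |z_1| = 2.1665.
  z_2 = (0.47 - 1.393162) / (-0.86) = 1.0734,   |z_2| = 1.0734.
Moduli of all roots: 2.1665, 1.0734.
All moduli strictly greater than 1? Yes.
Verdict: Stationary.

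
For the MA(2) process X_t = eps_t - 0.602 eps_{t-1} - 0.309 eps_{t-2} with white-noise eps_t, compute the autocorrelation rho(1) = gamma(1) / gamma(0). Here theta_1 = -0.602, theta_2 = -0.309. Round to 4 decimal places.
\rho(1) = -0.2853

For an MA(q) process with theta_0 = 1, the autocovariance is
  gamma(k) = sigma^2 * sum_{i=0..q-k} theta_i * theta_{i+k},
and rho(k) = gamma(k) / gamma(0). Sigma^2 cancels.
  numerator   = (1)*(-0.602) + (-0.602)*(-0.309) = -0.415982.
  denominator = (1)^2 + (-0.602)^2 + (-0.309)^2 = 1.457885.
  rho(1) = -0.415982 / 1.457885 = -0.2853.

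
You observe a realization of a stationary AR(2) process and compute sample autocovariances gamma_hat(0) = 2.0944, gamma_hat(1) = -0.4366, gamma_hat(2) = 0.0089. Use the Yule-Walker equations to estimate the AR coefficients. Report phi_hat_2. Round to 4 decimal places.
\hat\phi_{2} = -0.0410

The Yule-Walker equations for an AR(p) process read, in matrix form,
  Gamma_p phi = r_p,   with   (Gamma_p)_{ij} = gamma(|i - j|),
                       (r_p)_i = gamma(i),   i,j = 1..p.
Substitute the sample gammas (Toeplitz matrix and right-hand side of size 2):
  Gamma_p = [[2.0944, -0.4366], [-0.4366, 2.0944]]
  r_p     = [-0.4366, 0.0089]
Written out:
  2.0944 phi_1 - 0.4366 phi_2 = -0.4366
  -0.4366 phi_1 + 2.0944 phi_2 = 0.0089
Solve by Cramer's rule:
  det = gamma(0)^2 - gamma(1)^2 = (2.0944)^2 - (-0.4366)^2 = 4.38651136 - 0.19061956 = 4.1958918
  phi_hat_1 = [gamma(1) gamma(0) - gamma(1) gamma(2)] / det = [(-0.4366)(2.0944) - (-0.4366)(0.0089)] / 4.1958918 = -0.9105293 / 4.1958918 = -0.217
  phi_hat_2 = [gamma(0) gamma(2) - gamma(1)^2] / det = [(2.0944)(0.0089) - (-0.4366)^2] / 4.1958918 = -0.1719794 / 4.1958918 = -0.041
So phi_hat = [-0.2170, -0.0410].
Therefore phi_hat_2 = -0.0410.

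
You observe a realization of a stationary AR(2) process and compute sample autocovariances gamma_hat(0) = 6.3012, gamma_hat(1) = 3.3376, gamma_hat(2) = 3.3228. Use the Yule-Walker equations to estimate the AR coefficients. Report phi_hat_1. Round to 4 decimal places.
\hat\phi_{1} = 0.3480

The Yule-Walker equations for an AR(p) process read, in matrix form,
  Gamma_p phi = r_p,   with   (Gamma_p)_{ij} = gamma(|i - j|),
                       (r_p)_i = gamma(i),   i,j = 1..p.
Substitute the sample gammas (Toeplitz matrix and right-hand side of size 2):
  Gamma_p = [[6.3012, 3.3376], [3.3376, 6.3012]]
  r_p     = [3.3376, 3.3228]
Written out:
  6.3012 phi_1 + 3.3376 phi_2 = 3.3376
  3.3376 phi_1 + 6.3012 phi_2 = 3.3228
Solve by Cramer's rule:
  det = gamma(0)^2 - gamma(1)^2 = (6.3012)^2 - (3.3376)^2 = 39.70512144 - 11.13957376 = 28.56554768
  phi_hat_1 = [gamma(1) gamma(0) - gamma(1) gamma(2)] / det = [(3.3376)(6.3012) - (3.3376)(3.3228)] / 28.56554768 = 9.94070784 / 28.56554768 = 0.348
  phi_hat_2 = [gamma(0) gamma(2) - gamma(1)^2] / det = [(6.3012)(3.3228) - (3.3376)^2] / 28.56554768 = 9.7980536 / 28.56554768 = 0.343
So phi_hat = [0.3480, 0.3430].
Therefore phi_hat_1 = 0.3480.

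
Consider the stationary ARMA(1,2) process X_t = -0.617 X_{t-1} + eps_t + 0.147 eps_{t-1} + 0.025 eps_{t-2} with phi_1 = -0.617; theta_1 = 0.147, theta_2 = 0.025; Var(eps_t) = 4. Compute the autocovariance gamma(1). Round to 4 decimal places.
\gamma(1) = -2.8676

Multiply the model equation by X_{t-k} and take expectations. With theta_0 = psi_0 = 1 and psi_j the MA(infinity) weights, this gives
  gamma(k) - sum_i phi_i gamma(k-i) = c_k,
  c_k = sigma^2 * sum_{j=k..q} theta_j psi_{j-k}   (c_k = 0 for k > q),
using gamma(-m) = gamma(m).
psi-weights needed (psi_j = theta_j + sum_i phi_i psi_{j-i}):
  psi_1 = theta_1 + phi_1 = 0.147 + (-0.617) = -0.47
  psi_2 = theta_2 + phi_1 psi_1 = 0.025 + (-0.617)(-0.47) = 0.31499
Right-hand sides:
  c_0 = sigma^2 (1 + theta_1 psi_1 + theta_2 psi_2) = 4 * (1 + (0.147)(-0.47) + (0.025)(0.31499)) = 4 * 0.938785 = 3.755139
  c_1 = sigma^2 (theta_1 + theta_2 psi_1) = 4 * (0.147 + (0.025)(-0.47)) = 0.541
  c_2 = sigma^2 theta_2 = 4 * (0.025) = 0.1
Equations for k = 0 and k = 1 (AR order 1):
  gamma(0) = phi_1 gamma(1) + c_0
  gamma(1) = phi_1 gamma(0) + c_1
Substituting the second into the first: gamma(0) (1 - phi_1^2) = c_0 + phi_1 c_1, so
  gamma(0) = (c_0 + phi_1 c_1) / (1 - phi_1^2) = (3.755139 + (-0.617)(0.541)) / (1 - (-0.617)^2) = 3.421342 / 0.619311 = 5.524433.
  gamma(1) = phi_1 gamma(0) + c_1 = (-0.617)(5.524433) + (0.541) = -2.867575.
Therefore gamma(1) = -2.8676 (to 4 decimal places).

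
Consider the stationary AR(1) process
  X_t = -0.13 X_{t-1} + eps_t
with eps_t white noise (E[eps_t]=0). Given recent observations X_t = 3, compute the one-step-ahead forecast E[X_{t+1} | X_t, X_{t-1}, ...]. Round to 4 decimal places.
E[X_{t+1} \mid \mathcal F_t] = -0.3900

For an AR(p) model X_t = c + sum_i phi_i X_{t-i} + eps_t, the
one-step-ahead conditional mean is
  E[X_{t+1} | X_t, ...] = c + sum_i phi_i X_{t+1-i}.
Substitute known values:
  E[X_{t+1} | ...] = (-0.13) * (3)
                   = -0.3900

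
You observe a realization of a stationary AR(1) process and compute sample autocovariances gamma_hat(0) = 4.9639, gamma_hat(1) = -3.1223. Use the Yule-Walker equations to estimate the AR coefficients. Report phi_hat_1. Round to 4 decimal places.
\hat\phi_{1} = -0.6290

The Yule-Walker equations for an AR(p) process read, in matrix form,
  Gamma_p phi = r_p,   with   (Gamma_p)_{ij} = gamma(|i - j|),
                       (r_p)_i = gamma(i),   i,j = 1..p.
Substitute the sample gammas (Toeplitz matrix and right-hand side of size 1):
  Gamma_p = [[4.9639]]
  r_p     = [-3.1223]
With p = 1 this is the single equation gamma(0) phi_1 = gamma(1):
  phi_hat_1 = gamma(1) / gamma(0) = -3.1223 / 4.9639 = -0.6290.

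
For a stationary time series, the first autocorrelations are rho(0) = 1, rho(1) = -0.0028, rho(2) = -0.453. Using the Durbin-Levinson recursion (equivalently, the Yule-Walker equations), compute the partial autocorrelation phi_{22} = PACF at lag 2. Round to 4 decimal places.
\phi_{22} = -0.4530

The PACF at lag k is phi_{kk}, the last component of the solution
to the Yule-Walker system G_k phi = r_k where
  (G_k)_{ij} = rho(|i - j|), (r_k)_i = rho(i), i,j = 1..k.
Equivalently, Durbin-Levinson gives phi_{kk} iteratively:
  phi_{11} = rho(1)
  phi_{kk} = [rho(k) - sum_{j=1..k-1} phi_{k-1,j} rho(k-j)]
            / [1 - sum_{j=1..k-1} phi_{k-1,j} rho(j)],
  phi_{k,j} = phi_{k-1,j} - phi_{kk} phi_{k-1,k-j},  j = 1..k-1.
Step k = 1:
  phi_11 = rho(1) = -0.0028.
Step k = 2:
  phi_22 = [rho(2) - phi_11 rho(1)] / [1 - phi_11 rho(1)] = [-0.453 - (-0.0028)(-0.0028)] / [1 - (-0.0028)(-0.0028)]
         = -0.45300784 / 0.99999216 = -0.453.
Therefore phi_{22} = -0.4530.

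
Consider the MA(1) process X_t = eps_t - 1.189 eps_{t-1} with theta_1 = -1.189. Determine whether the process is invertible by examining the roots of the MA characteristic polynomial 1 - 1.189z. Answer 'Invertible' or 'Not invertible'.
\text{Not invertible}

The MA(q) characteristic polynomial is P(z) = 1 - 1.189z.
Invertibility requires all roots to lie outside the unit circle, i.e. |z| > 1 for every root.
This is linear in z: 1 + (-1.189) z = 0  =>  z = -1/(-1.189) = 0.841043,  |z| = 0.841043.
Moduli of all roots: 0.8410.
All moduli strictly greater than 1? No.
Verdict: Not invertible.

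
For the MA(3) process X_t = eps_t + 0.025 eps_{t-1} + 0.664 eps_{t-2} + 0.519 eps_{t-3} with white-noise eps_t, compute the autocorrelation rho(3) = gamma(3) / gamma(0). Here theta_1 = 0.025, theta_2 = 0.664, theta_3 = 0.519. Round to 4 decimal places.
\rho(3) = 0.3034

For an MA(q) process with theta_0 = 1, the autocovariance is
  gamma(k) = sigma^2 * sum_{i=0..q-k} theta_i * theta_{i+k},
and rho(k) = gamma(k) / gamma(0). Sigma^2 cancels.
  numerator   = (1)*(0.519) = 0.519.
  denominator = (1)^2 + (0.025)^2 + (0.664)^2 + (0.519)^2 = 1.710882.
  rho(3) = 0.519 / 1.710882 = 0.3034.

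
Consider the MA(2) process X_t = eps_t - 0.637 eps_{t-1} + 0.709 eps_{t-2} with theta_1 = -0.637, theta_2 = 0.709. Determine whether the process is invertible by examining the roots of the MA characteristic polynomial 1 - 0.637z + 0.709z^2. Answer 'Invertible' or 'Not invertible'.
\text{Invertible}

The MA(q) characteristic polynomial is P(z) = 1 - 0.637z + 0.709z^2.
Invertibility requires all roots to lie outside the unit circle, i.e. |z| > 1 for every root.
Set 1 + (-0.637) z + (0.709) z^2 = 0, i.e. a z^2 + b z + c = 0 with a = 0.709, b = -0.637, c = 1.
Discriminant D = b^2 - 4ac = (-0.637)^2 - 4*(0.709)*1 = 0.405769 - (2.836) = -2.430231.
D < 0, so the roots are the complex-conjugate pair z = (-b +/- i sqrt(-D)) / (2a) = 0.4492 +/- 1.0994i.
For a conjugate pair |z|^2 = z * conj(z) = (product of roots) = c/a = 1/(0.709) = 1.410437, so |z| = sqrt(1.410437) = 1.1876 for both roots.
Moduli of all roots: 1.1876, 1.1876.
All moduli strictly greater than 1? Yes.
Verdict: Invertible.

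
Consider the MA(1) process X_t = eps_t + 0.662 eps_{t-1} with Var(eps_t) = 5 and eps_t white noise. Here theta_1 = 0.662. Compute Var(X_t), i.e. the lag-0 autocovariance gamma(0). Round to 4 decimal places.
\gamma(0) = 7.1912

For an MA(q) process X_t = eps_t + sum_i theta_i eps_{t-i} with
Var(eps_t) = sigma^2, the variance is
  gamma(0) = sigma^2 * (1 + sum_i theta_i^2).
  sum_i theta_i^2 = (0.662)^2 = 0.438244.
  gamma(0) = 5 * (1 + 0.438244) = 5 * 1.438244 = 7.19122, which rounds to 7.1912.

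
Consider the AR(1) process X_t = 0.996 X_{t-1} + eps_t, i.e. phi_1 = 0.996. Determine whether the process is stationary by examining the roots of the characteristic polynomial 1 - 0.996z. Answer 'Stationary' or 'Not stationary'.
\text{Stationary}

The AR(p) characteristic polynomial is P(z) = 1 - 0.996z.
Stationarity requires all roots to lie outside the unit circle, i.e. |z| > 1 for every root.
This is linear in z: 1 + (-0.996) z = 0  =>  z = -1/(-0.996) = 1.004016,  |z| = 1.004016.
Moduli of all roots: 1.0040.
All moduli strictly greater than 1? Yes.
Verdict: Stationary.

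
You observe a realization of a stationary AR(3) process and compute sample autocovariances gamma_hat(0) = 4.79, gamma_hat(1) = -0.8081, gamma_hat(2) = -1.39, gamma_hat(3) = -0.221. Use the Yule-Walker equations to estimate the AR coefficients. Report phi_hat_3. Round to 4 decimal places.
\hat\phi_{3} = -0.1920

The Yule-Walker equations for an AR(p) process read, in matrix form,
  Gamma_p phi = r_p,   with   (Gamma_p)_{ij} = gamma(|i - j|),
                       (r_p)_i = gamma(i),   i,j = 1..p.
Substitute the sample gammas (Toeplitz matrix and right-hand side of size 3):
  Gamma_p = [[4.79, -0.8081, -1.39], [-0.8081, 4.79, -0.8081], [-1.39, -0.8081, 4.79]]
  r_p     = [-0.8081, -1.39, -0.221]
Written out (R1..R3):
  (R1) 4.79 phi_1 - 0.8081 phi_2 - 1.39 phi_3 = -0.8081
  (R2) -0.8081 phi_1 + 4.79 phi_2 - 0.8081 phi_3 = -1.39
  (R3) -1.39 phi_1 - 0.8081 phi_2 + 4.79 phi_3 = -0.221
Gaussian elimination:
  R2 <- R2 - (-0.8081/4.79) R1 = R2 - (-0.168706) R1:  4.653669 phi_2 - 1.042601 phi_3 = -1.526331
  R3 <- R3 - (-1.39/4.79) R1 = R3 - (-0.290188) R1:  -1.042601 phi_2 + 4.386639 phi_3 = -0.455501
  R3 <- R3 - (-1.042601/4.653669) R2 = R3 - (-0.224038) R2:  4.153056 phi_3 = -0.797458
Back-substitution:
  phi_hat_3 = -0.797458 / 4.153056 = -0.192017
  phi_hat_2 = (-1.526331 - (-1.042601)(-0.192017)) / 4.653669 = -0.371004
  phi_hat_1 = (-0.8081 - (-0.8081)(-0.371004) - (-1.39)(-0.192017)) / 4.79 = -0.287017
So phi_hat = [-0.2870, -0.3710, -0.1920].
Therefore phi_hat_3 = -0.1920.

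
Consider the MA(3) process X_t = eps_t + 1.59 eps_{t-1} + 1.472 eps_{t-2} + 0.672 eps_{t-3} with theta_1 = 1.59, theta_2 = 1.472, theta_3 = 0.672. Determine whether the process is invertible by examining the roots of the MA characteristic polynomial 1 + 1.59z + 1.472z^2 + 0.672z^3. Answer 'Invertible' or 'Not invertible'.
\text{Invertible}

The MA(q) characteristic polynomial is P(z) = 1 + 1.59z + 1.472z^2 + 0.672z^3.
Invertibility requires all roots to lie outside the unit circle, i.e. |z| > 1 for every root.
Degree 3: look for a simple real root z0 first, then factor out (1 - z/z0) and solve the remaining quadratic.
Testing z0 = -1.25: P(-1.25) = 1 + (1.59)(-1.25) + (1.472)(-1.25)^2 + (0.672)(-1.25)^3
  = 1 + (-1.9875) + (2.3) + (-1.3125) = 0.  So z_0 = -1.25 is a root, |z_0| = 1.25.
Divide out the factor (1 + 0.8 z) = (1 - z/z0) (since 1/z0 = -0.8):
  P(z) = (1 + 0.8 z)(1 + (0.79) z + (0.84) z^2)
  [check: z-coef 0.79 - (-0.8) = 1.59; z^2-coef 0.84 - (-0.8)(0.79) = 1.472; z^3-coef -(-0.8)(0.84) = 0.672.]
Remaining roots from the quadratic factor 1 + (0.79) z + (0.84) z^2:
  Set 1 + (0.79) z + (0.84) z^2 = 0, i.e. a z^2 + b z + c = 0 with a = 0.84, b = 0.79, c = 1.
  Discriminant D = b^2 - 4ac = (0.79)^2 - 4*(0.84)*1 = 0.6241 - (3.36) = -2.7359.
  D < 0, so the roots are the complex-conjugate pair z = (-b +/- i sqrt(-D)) / (2a) = -0.4702 +/- 0.9846i.
  For a conjugate pair |z|^2 = z * conj(z) = (product of roots) = c/a = 1/(0.84) = 1.190476, so |z| = sqrt(1.190476) = 1.0911 for both roots.
Moduli of all roots: 1.2500, 1.0911, 1.0911.
All moduli strictly greater than 1? Yes.
Verdict: Invertible.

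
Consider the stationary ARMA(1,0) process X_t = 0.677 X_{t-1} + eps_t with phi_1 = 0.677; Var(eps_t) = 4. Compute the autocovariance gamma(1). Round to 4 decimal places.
\gamma(1) = 4.9993

Multiply the model equation by X_{t-k} and take expectations. With theta_0 = psi_0 = 1 and psi_j the MA(infinity) weights, this gives
  gamma(k) - sum_i phi_i gamma(k-i) = c_k,
  c_k = sigma^2 * sum_{j=k..q} theta_j psi_{j-k}   (c_k = 0 for k > q),
using gamma(-m) = gamma(m).
Pure AR (q = 0): c_0 = sigma^2 = 4, c_k = 0 for k >= 1.
Equations for k = 0 and k = 1 (AR order 1):
  gamma(0) = phi_1 gamma(1) + c_0
  gamma(1) = phi_1 gamma(0) + c_1
Substituting the second into the first: gamma(0) (1 - phi_1^2) = c_0 + phi_1 c_1, so
  gamma(0) = c_0 / (1 - phi_1^2) = 4 / (1 - (0.677)^2) = 4 / 0.541671 = 7.384556.
  gamma(1) = phi_1 gamma(0) = (0.677)(7.384556) = 4.999345.
Therefore gamma(1) = 4.9993 (to 4 decimal places).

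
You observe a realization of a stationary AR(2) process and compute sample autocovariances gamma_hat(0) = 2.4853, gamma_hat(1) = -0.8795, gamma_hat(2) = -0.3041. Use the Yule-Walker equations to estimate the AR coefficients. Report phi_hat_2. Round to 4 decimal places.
\hat\phi_{2} = -0.2830

The Yule-Walker equations for an AR(p) process read, in matrix form,
  Gamma_p phi = r_p,   with   (Gamma_p)_{ij} = gamma(|i - j|),
                       (r_p)_i = gamma(i),   i,j = 1..p.
Substitute the sample gammas (Toeplitz matrix and right-hand side of size 2):
  Gamma_p = [[2.4853, -0.8795], [-0.8795, 2.4853]]
  r_p     = [-0.8795, -0.3041]
Written out:
  2.4853 phi_1 - 0.8795 phi_2 = -0.8795
  -0.8795 phi_1 + 2.4853 phi_2 = -0.3041
Solve by Cramer's rule:
  det = gamma(0)^2 - gamma(1)^2 = (2.4853)^2 - (-0.8795)^2 = 6.17671609 - 0.77352025 = 5.40319584
  phi_hat_1 = [gamma(1) gamma(0) - gamma(1) gamma(2)] / det = [(-0.8795)(2.4853) - (-0.8795)(-0.3041)] / 5.40319584 = -2.4532773 / 5.40319584 = -0.454
  phi_hat_2 = [gamma(0) gamma(2) - gamma(1)^2] / det = [(2.4853)(-0.3041) - (-0.8795)^2] / 5.40319584 = -1.52929998 / 5.40319584 = -0.283
So phi_hat = [-0.4540, -0.2830].
Therefore phi_hat_2 = -0.2830.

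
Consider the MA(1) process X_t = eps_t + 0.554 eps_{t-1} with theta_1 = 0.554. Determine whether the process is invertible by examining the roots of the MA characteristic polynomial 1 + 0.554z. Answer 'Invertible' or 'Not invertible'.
\text{Invertible}

The MA(q) characteristic polynomial is P(z) = 1 + 0.554z.
Invertibility requires all roots to lie outside the unit circle, i.e. |z| > 1 for every root.
This is linear in z: 1 + (0.554) z = 0  =>  z = -1/(0.554) = -1.805054,  |z| = 1.805054.
Moduli of all roots: 1.8051.
All moduli strictly greater than 1? Yes.
Verdict: Invertible.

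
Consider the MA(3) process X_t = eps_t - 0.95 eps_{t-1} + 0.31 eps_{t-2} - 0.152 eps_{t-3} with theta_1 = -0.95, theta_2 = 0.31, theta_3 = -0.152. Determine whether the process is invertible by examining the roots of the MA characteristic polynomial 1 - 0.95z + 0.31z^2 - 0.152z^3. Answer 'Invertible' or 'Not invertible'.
\text{Invertible}

The MA(q) characteristic polynomial is P(z) = 1 - 0.95z + 0.31z^2 - 0.152z^3.
Invertibility requires all roots to lie outside the unit circle, i.e. |z| > 1 for every root.
Degree 3: look for a simple real root z0 first, then factor out (1 - z/z0) and solve the remaining quadratic.
Testing z0 = 1.25: P(1.25) = 1 + (-0.95)(1.25) + (0.31)(1.25)^2 + (-0.152)(1.25)^3
  = 1 + (-1.1875) + (0.484375) + (-0.296875) = 0.  So z_0 = 1.25 is a root, |z_0| = 1.25.
Divide out the factor (1 - 0.8 z) = (1 - z/z0) (since 1/z0 = 0.8):
  P(z) = (1 - 0.8 z)(1 + (-0.15) z + (0.19) z^2)
  [check: z-coef -0.15 - (0.8) = -0.95; z^2-coef 0.19 - (0.8)(-0.15) = 0.31; z^3-coef -(0.8)(0.19) = -0.152.]
Remaining roots from the quadratic factor 1 + (-0.15) z + (0.19) z^2:
  Set 1 + (-0.15) z + (0.19) z^2 = 0, i.e. a z^2 + b z + c = 0 with a = 0.19, b = -0.15, c = 1.
  Discriminant D = b^2 - 4ac = (-0.15)^2 - 4*(0.19)*1 = 0.0225 - (0.76) = -0.7375.
  D < 0, so the roots are the complex-conjugate pair z = (-b +/- i sqrt(-D)) / (2a) = 0.3947 +/- 2.2599i.
  For a conjugate pair |z|^2 = z * conj(z) = (product of roots) = c/a = 1/(0.19) = 5.263158, so |z| = sqrt(5.263158) = 2.2942 for both roots.
Moduli of all roots: 1.2500, 2.2942, 2.2942.
All moduli strictly greater than 1? Yes.
Verdict: Invertible.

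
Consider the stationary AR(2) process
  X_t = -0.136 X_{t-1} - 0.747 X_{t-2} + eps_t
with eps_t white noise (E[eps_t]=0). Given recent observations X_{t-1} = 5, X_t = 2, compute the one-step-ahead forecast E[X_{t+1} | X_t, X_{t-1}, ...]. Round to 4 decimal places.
E[X_{t+1} \mid \mathcal F_t] = -4.0070

For an AR(p) model X_t = c + sum_i phi_i X_{t-i} + eps_t, the
one-step-ahead conditional mean is
  E[X_{t+1} | X_t, ...] = c + sum_i phi_i X_{t+1-i}.
Substitute known values:
  E[X_{t+1} | ...] = (-0.136) * (2) + (-0.747) * (5)
                   = -4.0070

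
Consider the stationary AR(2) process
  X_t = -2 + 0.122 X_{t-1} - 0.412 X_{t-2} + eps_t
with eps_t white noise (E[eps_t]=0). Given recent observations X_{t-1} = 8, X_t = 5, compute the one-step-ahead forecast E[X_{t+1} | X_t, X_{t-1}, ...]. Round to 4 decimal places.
E[X_{t+1} \mid \mathcal F_t] = -4.6860

For an AR(p) model X_t = c + sum_i phi_i X_{t-i} + eps_t, the
one-step-ahead conditional mean is
  E[X_{t+1} | X_t, ...] = c + sum_i phi_i X_{t+1-i}.
Substitute known values:
  E[X_{t+1} | ...] = -2 + (0.122) * (5) + (-0.412) * (8)
                   = -4.6860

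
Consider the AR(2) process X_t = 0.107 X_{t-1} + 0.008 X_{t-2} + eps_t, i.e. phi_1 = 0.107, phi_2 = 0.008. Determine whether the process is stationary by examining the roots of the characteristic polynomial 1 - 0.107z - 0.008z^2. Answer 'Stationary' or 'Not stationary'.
\text{Stationary}

The AR(p) characteristic polynomial is P(z) = 1 - 0.107z - 0.008z^2.
Stationarity requires all roots to lie outside the unit circle, i.e. |z| > 1 for every root.
Set 1 + (-0.107) z + (-0.008) z^2 = 0, i.e. a z^2 + b z + c = 0 with a = -0.008, b = -0.107, c = 1.
Discriminant D = b^2 - 4ac = (-0.107)^2 - 4*(-0.008)*1 = 0.011449 - (-0.032) = 0.043449.
D >= 0, so the roots are real: z = (-b +/- sqrt(D)) / (2a) = (0.107 +/- 0.208444) / (-0.016).
  z_1 = (0.107 + 0.208444) / (-0.016) = -19.7153,   |z_1| = 19.7153.
  z_2 = (0.107 - 0.208444) / (-0.016) = 6.3403,   |z_2| = 6.3403.
Moduli of all roots: 19.7153, 6.3403.
All moduli strictly greater than 1? Yes.
Verdict: Stationary.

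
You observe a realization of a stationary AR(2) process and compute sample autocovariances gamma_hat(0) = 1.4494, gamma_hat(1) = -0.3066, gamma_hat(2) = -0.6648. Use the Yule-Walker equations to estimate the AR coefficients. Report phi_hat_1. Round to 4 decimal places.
\hat\phi_{1} = -0.3230

The Yule-Walker equations for an AR(p) process read, in matrix form,
  Gamma_p phi = r_p,   with   (Gamma_p)_{ij} = gamma(|i - j|),
                       (r_p)_i = gamma(i),   i,j = 1..p.
Substitute the sample gammas (Toeplitz matrix and right-hand side of size 2):
  Gamma_p = [[1.4494, -0.3066], [-0.3066, 1.4494]]
  r_p     = [-0.3066, -0.6648]
Written out:
  1.4494 phi_1 - 0.3066 phi_2 = -0.3066
  -0.3066 phi_1 + 1.4494 phi_2 = -0.6648
Solve by Cramer's rule:
  det = gamma(0)^2 - gamma(1)^2 = (1.4494)^2 - (-0.3066)^2 = 2.10076036 - 0.09400356 = 2.0067568
  phi_hat_1 = [gamma(1) gamma(0) - gamma(1) gamma(2)] / det = [(-0.3066)(1.4494) - (-0.3066)(-0.6648)] / 2.0067568 = -0.64821372 / 2.0067568 = -0.323
  phi_hat_2 = [gamma(0) gamma(2) - gamma(1)^2] / det = [(1.4494)(-0.6648) - (-0.3066)^2] / 2.0067568 = -1.05756468 / 2.0067568 = -0.527
So phi_hat = [-0.3230, -0.5270].
Therefore phi_hat_1 = -0.3230.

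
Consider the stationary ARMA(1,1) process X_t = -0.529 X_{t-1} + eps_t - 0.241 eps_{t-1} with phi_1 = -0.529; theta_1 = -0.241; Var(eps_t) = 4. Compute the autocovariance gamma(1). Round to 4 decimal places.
\gamma(1) = -4.8221

Multiply the model equation by X_{t-k} and take expectations. With theta_0 = psi_0 = 1 and psi_j the MA(infinity) weights, this gives
  gamma(k) - sum_i phi_i gamma(k-i) = c_k,
  c_k = sigma^2 * sum_{j=k..q} theta_j psi_{j-k}   (c_k = 0 for k > q),
using gamma(-m) = gamma(m).
psi-weights needed (psi_j = theta_j + sum_i phi_i psi_{j-i}):
  psi_1 = theta_1 + phi_1 = -0.241 + (-0.529) = -0.77
Right-hand sides:
  c_0 = sigma^2 (1 + theta_1 psi_1) = 4 * (1 + (-0.241)(-0.77)) = 4 * 1.18557 = 4.74228
  c_1 = sigma^2 theta_1 = 4 * (-0.241) = -0.964
  c_2 = 0
Equations for k = 0 and k = 1 (AR order 1):
  gamma(0) = phi_1 gamma(1) + c_0
  gamma(1) = phi_1 gamma(0) + c_1
Substituting the second into the first: gamma(0) (1 - phi_1^2) = c_0 + phi_1 c_1, so
  gamma(0) = (c_0 + phi_1 c_1) / (1 - phi_1^2) = (4.74228 + (-0.529)(-0.964)) / (1 - (-0.529)^2) = 5.252236 / 0.720159 = 7.293162.
  gamma(1) = phi_1 gamma(0) + c_1 = (-0.529)(7.293162) + (-0.964) = -4.822083.
Therefore gamma(1) = -4.8221 (to 4 decimal places).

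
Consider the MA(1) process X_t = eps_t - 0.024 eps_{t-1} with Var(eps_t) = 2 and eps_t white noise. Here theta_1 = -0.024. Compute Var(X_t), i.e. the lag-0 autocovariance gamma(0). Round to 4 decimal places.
\gamma(0) = 2.0012

For an MA(q) process X_t = eps_t + sum_i theta_i eps_{t-i} with
Var(eps_t) = sigma^2, the variance is
  gamma(0) = sigma^2 * (1 + sum_i theta_i^2).
  sum_i theta_i^2 = (-0.024)^2 = 0.000576.
  gamma(0) = 2 * (1 + 0.000576) = 2 * 1.000576 = 2.001152, which rounds to 2.0012.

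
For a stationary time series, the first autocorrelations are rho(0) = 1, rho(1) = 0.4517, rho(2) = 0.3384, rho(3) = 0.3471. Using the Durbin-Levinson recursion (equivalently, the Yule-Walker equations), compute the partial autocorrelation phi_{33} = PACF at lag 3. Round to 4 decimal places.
\phi_{33} = 0.1860

The PACF at lag k is phi_{kk}, the last component of the solution
to the Yule-Walker system G_k phi = r_k where
  (G_k)_{ij} = rho(|i - j|), (r_k)_i = rho(i), i,j = 1..k.
Equivalently, Durbin-Levinson gives phi_{kk} iteratively:
  phi_{11} = rho(1)
  phi_{kk} = [rho(k) - sum_{j=1..k-1} phi_{k-1,j} rho(k-j)]
            / [1 - sum_{j=1..k-1} phi_{k-1,j} rho(j)],
  phi_{k,j} = phi_{k-1,j} - phi_{kk} phi_{k-1,k-j},  j = 1..k-1.
Step k = 1:
  phi_11 = rho(1) = 0.4517.
Step k = 2:
  phi_22 = [rho(2) - phi_11 rho(1)] / [1 - phi_11 rho(1)] = [0.3384 - (0.4517)(0.4517)] / [1 - (0.4517)(0.4517)]
         = 0.13436711 / 0.79596711 = 0.16881.
  Update: phi_21 = phi_11 - phi_22 phi_11 = 0.4517 - (0.16881)(0.4517) = 0.375449.
Step k = 3:
  phi_33 = [rho(3) - phi_21 rho(2) - phi_22 rho(1)] / [1 - phi_21 rho(1) - phi_22 rho(2)]
    numerator   = 0.3471 - (0.375449)(0.3384) - (0.16881)(0.4517) = 0.14379678
    denominator = 1 - (0.375449)(0.4517) - (0.16881)(0.3384) = 0.77328461
  phi_33 = 0.14379678 / 0.77328461 = 0.186.
Therefore phi_{33} = 0.1860.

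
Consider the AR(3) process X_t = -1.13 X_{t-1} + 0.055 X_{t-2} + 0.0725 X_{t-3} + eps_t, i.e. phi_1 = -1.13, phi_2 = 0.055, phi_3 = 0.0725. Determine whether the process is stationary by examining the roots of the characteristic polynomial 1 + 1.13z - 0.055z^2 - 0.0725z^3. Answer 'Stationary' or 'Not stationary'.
\text{Not stationary}

The AR(p) characteristic polynomial is P(z) = 1 + 1.13z - 0.055z^2 - 0.0725z^3.
Stationarity requires all roots to lie outside the unit circle, i.e. |z| > 1 for every root.
Degree 3: look for a simple real root z0 first, then factor out (1 - z/z0) and solve the remaining quadratic.
Testing z0 = 4: P(4) = 1 + (1.13)(4) + (-0.055)(4)^2 + (-0.0725)(4)^3
  = 1 + (4.52) + (-0.88) + (-4.64) = 0.  So z_0 = 4 is a root, |z_0| = 4.
Divide out the factor (1 - 0.25 z) = (1 - z/z0) (since 1/z0 = 0.25):
  P(z) = (1 - 0.25 z)(1 + (1.38) z + (0.29) z^2)
  [check: z-coef 1.38 - (0.25) = 1.13; z^2-coef 0.29 - (0.25)(1.38) = -0.055; z^3-coef -(0.25)(0.29) = -0.0725.]
Remaining roots from the quadratic factor 1 + (1.38) z + (0.29) z^2:
  Set 1 + (1.38) z + (0.29) z^2 = 0, i.e. a z^2 + b z + c = 0 with a = 0.29, b = 1.38, c = 1.
  Discriminant D = b^2 - 4ac = (1.38)^2 - 4*(0.29)*1 = 1.9044 - (1.16) = 0.7444.
  D >= 0, so the roots are real: z = (-b +/- sqrt(D)) / (2a) = (-1.38 +/- 0.862786) / (0.58).
    z_1 = (-1.38 + 0.862786) / (0.58) = -0.8917,   |z_1| = 0.8917.
    z_2 = (-1.38 - 0.862786) / (0.58) = -3.8669,   |z_2| = 3.8669.
Moduli of all roots: 4.0000, 0.8917, 3.8669.
All moduli strictly greater than 1? No.
Verdict: Not stationary.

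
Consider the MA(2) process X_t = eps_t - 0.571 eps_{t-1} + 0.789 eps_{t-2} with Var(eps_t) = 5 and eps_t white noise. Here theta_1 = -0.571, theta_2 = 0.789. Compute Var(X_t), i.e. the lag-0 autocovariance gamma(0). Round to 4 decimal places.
\gamma(0) = 9.7428

For an MA(q) process X_t = eps_t + sum_i theta_i eps_{t-i} with
Var(eps_t) = sigma^2, the variance is
  gamma(0) = sigma^2 * (1 + sum_i theta_i^2).
  sum_i theta_i^2 = (-0.571)^2 + (0.789)^2 = 0.326041 + 0.622521 = 0.948562.
  gamma(0) = 5 * (1 + 0.948562) = 5 * 1.948562 = 9.74281, which rounds to 9.7428.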